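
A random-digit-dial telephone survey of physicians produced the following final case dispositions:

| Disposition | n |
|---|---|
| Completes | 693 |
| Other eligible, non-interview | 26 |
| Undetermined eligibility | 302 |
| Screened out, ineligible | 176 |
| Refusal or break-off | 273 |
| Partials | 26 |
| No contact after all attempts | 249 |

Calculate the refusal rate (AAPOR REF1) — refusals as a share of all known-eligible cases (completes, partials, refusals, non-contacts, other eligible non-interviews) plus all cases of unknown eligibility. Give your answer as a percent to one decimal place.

Numerator = 273
Denominator = 693 + 26 + 273 + 249 + 26 + 302 = 1569
REF1 = 273 / 1569 = 0.1740

17.4%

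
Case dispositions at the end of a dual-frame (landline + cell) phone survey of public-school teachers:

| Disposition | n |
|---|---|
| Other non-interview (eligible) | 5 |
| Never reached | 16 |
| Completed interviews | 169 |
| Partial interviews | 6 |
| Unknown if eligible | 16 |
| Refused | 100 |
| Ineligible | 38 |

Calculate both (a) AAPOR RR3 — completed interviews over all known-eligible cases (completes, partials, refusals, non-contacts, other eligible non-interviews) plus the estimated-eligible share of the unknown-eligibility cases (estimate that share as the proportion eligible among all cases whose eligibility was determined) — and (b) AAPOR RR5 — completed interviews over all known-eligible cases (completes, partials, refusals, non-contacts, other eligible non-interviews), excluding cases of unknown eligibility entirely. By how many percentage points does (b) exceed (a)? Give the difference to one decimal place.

Top = 169
Determined eligible = 169 + 6 + 100 + 16 + 5 = 296
e = 296 / (296 + 38) = 296 / 334 = 0.8862
Estimated eligible among unknowns = 0.8862 × 16 = 14.18
Denom = 296 + 14.18 = 310.18
RR3 = 169 / 310.18 = 0.5448
Denom = 169 + 6 + 100 + 16 + 5 = 296
RR5 = 169 / 296 = 0.5709
Difference = 57.09 − 54.48 = 2.61 percentage points

2.6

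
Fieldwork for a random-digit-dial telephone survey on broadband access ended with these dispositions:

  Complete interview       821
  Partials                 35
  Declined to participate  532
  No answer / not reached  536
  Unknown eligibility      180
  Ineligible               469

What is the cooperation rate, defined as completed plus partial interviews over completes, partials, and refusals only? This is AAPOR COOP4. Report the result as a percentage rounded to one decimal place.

Num = 821 + 35 = 856
Denominator = 821 + 35 + 532 = 1388
COOP4 = 856 / 1388 = 0.6167

61.7%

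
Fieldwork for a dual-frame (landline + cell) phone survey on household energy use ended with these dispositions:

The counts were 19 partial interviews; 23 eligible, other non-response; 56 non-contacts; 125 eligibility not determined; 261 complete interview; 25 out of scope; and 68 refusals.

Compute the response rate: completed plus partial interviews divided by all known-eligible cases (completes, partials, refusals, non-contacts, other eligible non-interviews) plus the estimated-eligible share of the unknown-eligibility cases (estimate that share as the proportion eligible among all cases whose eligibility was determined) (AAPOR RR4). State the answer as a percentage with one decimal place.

51.4%

Num: 261 + 19 = 280
Eligible (known): 261 + 19 + 68 + 56 + 23 = 427
e = 427 / (427 + 25) = 427 / 452 = 0.9447
e × U: 0.9447 × 125 = 118.09
Denom: 427 + 118.09 = 545.09
RR4 = 280 / 545.09 = 0.5137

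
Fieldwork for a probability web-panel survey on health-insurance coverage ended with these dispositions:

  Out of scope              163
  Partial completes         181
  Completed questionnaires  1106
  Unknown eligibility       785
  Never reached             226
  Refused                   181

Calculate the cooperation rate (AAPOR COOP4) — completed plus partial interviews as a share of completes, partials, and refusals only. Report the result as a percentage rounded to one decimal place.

Top = 1106 + 181 = 1287
Denominator = 1106 + 181 + 181 = 1468
COOP4 = 1287 / 1468 = 0.8767

87.7%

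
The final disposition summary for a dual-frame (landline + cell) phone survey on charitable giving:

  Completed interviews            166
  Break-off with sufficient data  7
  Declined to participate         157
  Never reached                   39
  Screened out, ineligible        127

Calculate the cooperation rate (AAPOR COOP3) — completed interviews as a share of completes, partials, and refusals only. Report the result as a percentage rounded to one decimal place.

Top: 166
Denom: 166 + 7 + 157 = 330
COOP3 = 166 / 330 = 0.5030

50.3%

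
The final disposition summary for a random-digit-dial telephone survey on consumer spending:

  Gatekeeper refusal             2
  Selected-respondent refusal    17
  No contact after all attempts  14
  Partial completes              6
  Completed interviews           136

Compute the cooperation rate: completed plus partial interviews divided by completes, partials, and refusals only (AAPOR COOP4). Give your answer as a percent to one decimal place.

88.2%

Declined to participate = 2 + 17 = 19
Top: 136 + 6 = 142
Base: 136 + 6 + 19 = 161
COOP4 = 142 / 161 = 0.8820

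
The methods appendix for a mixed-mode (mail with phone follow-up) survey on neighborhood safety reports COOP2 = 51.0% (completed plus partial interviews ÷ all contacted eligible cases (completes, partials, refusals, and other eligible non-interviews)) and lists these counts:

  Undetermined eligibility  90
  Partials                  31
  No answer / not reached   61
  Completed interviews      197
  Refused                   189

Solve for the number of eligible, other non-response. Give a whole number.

Top = 197 + 31 = 228
COOP2 = 228 / D = 0.510
D = 228 / 0.510 = 447.1
Other denominator terms total 417
eligible, other non-response = 447.1 − 417 ≈ 30

30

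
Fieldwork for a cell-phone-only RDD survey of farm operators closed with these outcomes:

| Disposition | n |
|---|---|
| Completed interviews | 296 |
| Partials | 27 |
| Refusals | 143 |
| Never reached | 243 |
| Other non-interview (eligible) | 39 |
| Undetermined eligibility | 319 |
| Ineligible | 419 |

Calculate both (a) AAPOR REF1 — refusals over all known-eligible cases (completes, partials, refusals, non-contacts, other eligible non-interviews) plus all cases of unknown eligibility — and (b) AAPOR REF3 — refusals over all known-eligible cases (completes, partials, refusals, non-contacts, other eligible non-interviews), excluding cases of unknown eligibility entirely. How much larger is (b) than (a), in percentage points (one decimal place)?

Num = 143
Denominator = 296 + 27 + 143 + 243 + 39 + 319 = 1067
REF1 = 143 / 1067 = 0.1340
Denominator = 296 + 27 + 143 + 243 + 39 = 748
REF3 = 143 / 748 = 0.1912
Difference = 19.12 − 13.40 = 5.72 percentage points

5.7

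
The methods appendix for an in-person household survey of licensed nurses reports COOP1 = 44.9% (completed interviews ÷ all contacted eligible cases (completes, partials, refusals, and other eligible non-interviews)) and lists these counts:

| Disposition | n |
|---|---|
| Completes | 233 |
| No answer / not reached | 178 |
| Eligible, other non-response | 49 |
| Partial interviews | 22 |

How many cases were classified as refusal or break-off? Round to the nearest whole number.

215

COOP1 = 233 / D = 0.449
D = 233 / 0.449 = 518.9
Other denominator terms total 304
refusal or break-off = 518.9 − 304 ≈ 215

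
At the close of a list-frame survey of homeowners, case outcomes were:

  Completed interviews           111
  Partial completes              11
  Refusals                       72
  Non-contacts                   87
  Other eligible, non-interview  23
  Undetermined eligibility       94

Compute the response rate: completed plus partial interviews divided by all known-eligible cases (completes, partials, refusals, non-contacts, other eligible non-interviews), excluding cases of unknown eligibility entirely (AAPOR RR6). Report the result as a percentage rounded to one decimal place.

40.1%

Top → 111 + 11 = 122
Base → 111 + 11 + 72 + 87 + 23 = 304
RR6 = 122 / 304 = 0.4013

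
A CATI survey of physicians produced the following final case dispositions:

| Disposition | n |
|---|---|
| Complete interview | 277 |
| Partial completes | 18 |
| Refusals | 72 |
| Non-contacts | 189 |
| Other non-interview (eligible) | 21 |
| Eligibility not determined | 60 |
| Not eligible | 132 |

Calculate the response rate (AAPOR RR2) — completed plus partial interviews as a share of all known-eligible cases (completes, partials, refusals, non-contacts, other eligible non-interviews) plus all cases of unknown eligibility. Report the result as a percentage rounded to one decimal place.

46.3%

Numerator = 277 + 18 = 295
Base = 277 + 18 + 72 + 189 + 21 + 60 = 637
RR2 = 295 / 637 = 0.4631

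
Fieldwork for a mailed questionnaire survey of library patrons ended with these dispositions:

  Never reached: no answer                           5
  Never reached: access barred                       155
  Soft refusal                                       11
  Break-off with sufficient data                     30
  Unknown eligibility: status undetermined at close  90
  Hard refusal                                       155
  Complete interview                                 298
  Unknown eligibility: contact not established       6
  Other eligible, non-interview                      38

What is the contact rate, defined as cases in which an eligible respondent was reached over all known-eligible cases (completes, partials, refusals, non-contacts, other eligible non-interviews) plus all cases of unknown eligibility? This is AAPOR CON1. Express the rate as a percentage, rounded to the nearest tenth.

Refused = 155 + 11 = 166
No answer / not reached = 5 + 155 = 160
Eligibility not determined = 6 + 90 = 96
Top → 298 + 30 + 166 + 38 = 532
Base → 298 + 30 + 166 + 160 + 38 + 96 = 788
CON1 = 532 / 788 = 0.6751

67.5%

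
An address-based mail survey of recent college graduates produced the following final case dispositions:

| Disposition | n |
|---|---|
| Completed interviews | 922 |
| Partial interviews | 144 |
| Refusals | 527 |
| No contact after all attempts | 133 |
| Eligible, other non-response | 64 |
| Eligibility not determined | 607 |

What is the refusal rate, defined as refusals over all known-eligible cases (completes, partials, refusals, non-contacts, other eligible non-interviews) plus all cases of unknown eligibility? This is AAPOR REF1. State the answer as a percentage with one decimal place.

22.0%

Num → 527
Base → 922 + 144 + 527 + 133 + 64 + 607 = 2397
REF1 = 527 / 2397 = 0.2199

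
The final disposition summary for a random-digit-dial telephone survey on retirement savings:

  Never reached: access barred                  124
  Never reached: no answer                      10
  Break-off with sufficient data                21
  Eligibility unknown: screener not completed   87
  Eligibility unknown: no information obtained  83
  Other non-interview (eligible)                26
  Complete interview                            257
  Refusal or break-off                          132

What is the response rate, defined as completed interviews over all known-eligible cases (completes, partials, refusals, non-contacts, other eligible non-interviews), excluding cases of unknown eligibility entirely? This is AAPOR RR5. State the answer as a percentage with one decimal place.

45.1%

No contact after all attempts = 10 + 124 = 134
Unknown eligibility = 87 + 83 = 170
Num: 257
Base: 257 + 21 + 132 + 134 + 26 = 570
RR5 = 257 / 570 = 0.4509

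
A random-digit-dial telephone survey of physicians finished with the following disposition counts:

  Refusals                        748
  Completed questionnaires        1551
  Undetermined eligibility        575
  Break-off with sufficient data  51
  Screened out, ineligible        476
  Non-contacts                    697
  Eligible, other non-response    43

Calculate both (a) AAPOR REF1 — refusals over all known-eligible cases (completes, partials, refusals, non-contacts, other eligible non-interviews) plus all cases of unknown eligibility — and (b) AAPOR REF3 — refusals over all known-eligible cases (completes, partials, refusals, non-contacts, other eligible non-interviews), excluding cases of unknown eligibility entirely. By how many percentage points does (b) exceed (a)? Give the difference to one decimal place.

Num: 748
Denom: 1551 + 51 + 748 + 697 + 43 + 575 = 3665
REF1 = 748 / 3665 = 0.2041
Denom: 1551 + 51 + 748 + 697 + 43 = 3090
REF3 = 748 / 3090 = 0.2421
Difference = 24.21 − 20.41 = 3.80 percentage points

3.8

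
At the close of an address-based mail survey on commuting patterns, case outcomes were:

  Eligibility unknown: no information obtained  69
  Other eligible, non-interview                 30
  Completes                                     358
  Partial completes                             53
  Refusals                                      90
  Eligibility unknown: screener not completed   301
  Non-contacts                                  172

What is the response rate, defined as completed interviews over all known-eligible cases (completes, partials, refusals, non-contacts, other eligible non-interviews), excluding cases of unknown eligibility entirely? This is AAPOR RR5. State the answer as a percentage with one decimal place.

Unknown if eligible = 301 + 69 = 370
Numerator = 358
Denominator = 358 + 53 + 90 + 172 + 30 = 703
RR5 = 358 / 703 = 0.5092

50.9%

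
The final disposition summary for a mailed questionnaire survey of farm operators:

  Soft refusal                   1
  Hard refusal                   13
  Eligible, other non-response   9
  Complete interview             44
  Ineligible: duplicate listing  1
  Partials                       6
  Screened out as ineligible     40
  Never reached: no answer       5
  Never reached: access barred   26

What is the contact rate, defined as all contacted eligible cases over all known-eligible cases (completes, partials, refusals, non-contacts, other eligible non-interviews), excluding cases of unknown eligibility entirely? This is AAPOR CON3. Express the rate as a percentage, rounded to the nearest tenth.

Refusal or break-off = 13 + 1 = 14
No contact after all attempts = 5 + 26 = 31
Not eligible = 40 + 1 = 41
Top: 44 + 6 + 14 + 9 = 73
Denominator: 44 + 6 + 14 + 31 + 9 = 104
CON3 = 73 / 104 = 0.7019

70.2%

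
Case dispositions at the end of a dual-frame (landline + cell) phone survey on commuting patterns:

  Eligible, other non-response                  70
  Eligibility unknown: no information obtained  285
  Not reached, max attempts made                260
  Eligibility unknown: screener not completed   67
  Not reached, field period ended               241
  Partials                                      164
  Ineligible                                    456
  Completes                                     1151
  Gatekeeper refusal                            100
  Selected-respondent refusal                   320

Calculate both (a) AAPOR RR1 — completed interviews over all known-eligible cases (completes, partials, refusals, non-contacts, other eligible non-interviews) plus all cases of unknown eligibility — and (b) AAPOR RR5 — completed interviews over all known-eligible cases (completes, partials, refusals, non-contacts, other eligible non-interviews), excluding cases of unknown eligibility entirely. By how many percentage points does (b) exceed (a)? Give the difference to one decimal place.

6.6

Refusal or break-off = 100 + 320 = 420
No contact after all attempts = 241 + 260 = 501
Undetermined eligibility = 67 + 285 = 352
Numerator = 1151
Base = 1151 + 164 + 420 + 501 + 70 + 352 = 2658
RR1 = 1151 / 2658 = 0.4330
Base = 1151 + 164 + 420 + 501 + 70 = 2306
RR5 = 1151 / 2306 = 0.4991
Difference = 49.91 − 43.30 = 6.61 percentage points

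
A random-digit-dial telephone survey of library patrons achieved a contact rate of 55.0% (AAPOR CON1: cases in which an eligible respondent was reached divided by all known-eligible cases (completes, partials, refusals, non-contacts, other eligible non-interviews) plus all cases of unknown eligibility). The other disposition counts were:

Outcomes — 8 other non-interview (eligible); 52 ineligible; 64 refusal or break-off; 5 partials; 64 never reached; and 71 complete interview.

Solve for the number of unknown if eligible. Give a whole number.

57

Numerator → 71 + 5 + 64 + 8 = 148
CON1 = 148 / D = 0.550
D = 148 / 0.550 = 269.1
Remaining denominator categories sum to 212
unknown if eligible = 269.1 − 212 ≈ 57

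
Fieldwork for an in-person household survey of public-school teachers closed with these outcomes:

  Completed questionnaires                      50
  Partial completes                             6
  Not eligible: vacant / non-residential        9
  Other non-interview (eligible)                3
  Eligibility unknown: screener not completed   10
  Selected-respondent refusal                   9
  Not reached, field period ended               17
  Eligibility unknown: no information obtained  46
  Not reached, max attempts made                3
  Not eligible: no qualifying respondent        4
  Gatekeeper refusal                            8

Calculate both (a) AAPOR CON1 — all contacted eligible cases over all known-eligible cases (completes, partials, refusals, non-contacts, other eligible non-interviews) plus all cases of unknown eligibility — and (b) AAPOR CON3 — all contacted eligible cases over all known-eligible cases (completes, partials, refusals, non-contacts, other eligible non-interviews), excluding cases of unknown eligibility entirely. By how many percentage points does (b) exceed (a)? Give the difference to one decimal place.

Refused = 8 + 9 = 17
Never reached = 17 + 3 = 20
Unknown eligibility = 10 + 46 = 56
Screened out, ineligible = 4 + 9 = 13
Num: 50 + 6 + 17 + 3 = 76
Denominator: 50 + 6 + 17 + 20 + 3 + 56 = 152
CON1 = 76 / 152 = 0.5000
Denominator: 50 + 6 + 17 + 20 + 3 = 96
CON3 = 76 / 96 = 0.7917
Difference = 79.17 − 50.00 = 29.17 percentage points

29.2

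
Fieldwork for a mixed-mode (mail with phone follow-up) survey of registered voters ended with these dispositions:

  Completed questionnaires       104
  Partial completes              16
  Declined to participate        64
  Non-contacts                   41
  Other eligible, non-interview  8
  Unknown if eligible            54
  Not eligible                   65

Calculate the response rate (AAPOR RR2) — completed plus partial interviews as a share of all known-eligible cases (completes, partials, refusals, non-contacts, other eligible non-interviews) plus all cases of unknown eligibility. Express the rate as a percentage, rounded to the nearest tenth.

Num → 104 + 16 = 120
Denominator → 104 + 16 + 64 + 41 + 8 + 54 = 287
RR2 = 120 / 287 = 0.4181

41.8%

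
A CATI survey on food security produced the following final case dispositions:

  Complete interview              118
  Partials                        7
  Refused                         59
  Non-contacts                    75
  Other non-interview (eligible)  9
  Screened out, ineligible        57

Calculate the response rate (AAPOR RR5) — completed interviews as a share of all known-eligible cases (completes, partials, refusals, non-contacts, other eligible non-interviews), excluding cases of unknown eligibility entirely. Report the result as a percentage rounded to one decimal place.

Numerator → 118
Denominator → 118 + 7 + 59 + 75 + 9 = 268
RR5 = 118 / 268 = 0.4403

44.0%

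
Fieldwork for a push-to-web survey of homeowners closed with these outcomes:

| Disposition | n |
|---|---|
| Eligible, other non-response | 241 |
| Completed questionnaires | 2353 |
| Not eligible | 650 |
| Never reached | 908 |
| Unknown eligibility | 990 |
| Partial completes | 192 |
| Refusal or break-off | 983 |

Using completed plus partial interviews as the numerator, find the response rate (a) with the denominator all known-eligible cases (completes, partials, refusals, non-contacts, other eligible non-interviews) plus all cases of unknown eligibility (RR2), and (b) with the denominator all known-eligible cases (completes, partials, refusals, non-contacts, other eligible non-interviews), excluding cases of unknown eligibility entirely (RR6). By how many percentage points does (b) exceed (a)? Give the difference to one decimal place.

Num = 2353 + 192 = 2545
Denom = 2353 + 192 + 983 + 908 + 241 + 990 = 5667
RR2 = 2545 / 5667 = 0.4491
Denom = 2353 + 192 + 983 + 908 + 241 = 4677
RR6 = 2545 / 4677 = 0.5442
Difference = 54.42 − 44.91 = 9.51 percentage points

9.5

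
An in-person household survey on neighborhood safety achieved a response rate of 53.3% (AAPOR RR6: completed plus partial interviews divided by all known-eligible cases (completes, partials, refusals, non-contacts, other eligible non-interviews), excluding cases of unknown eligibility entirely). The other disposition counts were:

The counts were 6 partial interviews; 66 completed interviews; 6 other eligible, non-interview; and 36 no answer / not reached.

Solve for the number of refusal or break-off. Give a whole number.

Num → 66 + 6 = 72
RR6 = 72 / D = 0.533
D = 72 / 0.533 = 135.1
Rest of base = 114
refusal or break-off = 135.1 − 114 ≈ 21

21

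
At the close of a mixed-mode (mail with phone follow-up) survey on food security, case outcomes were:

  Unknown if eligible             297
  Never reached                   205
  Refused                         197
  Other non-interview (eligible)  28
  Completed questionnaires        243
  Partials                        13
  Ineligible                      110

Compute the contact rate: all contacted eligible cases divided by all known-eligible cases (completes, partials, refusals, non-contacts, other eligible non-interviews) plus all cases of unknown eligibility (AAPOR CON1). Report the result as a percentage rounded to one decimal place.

48.9%

Top: 243 + 13 + 197 + 28 = 481
Denom: 243 + 13 + 197 + 205 + 28 + 297 = 983
CON1 = 481 / 983 = 0.4893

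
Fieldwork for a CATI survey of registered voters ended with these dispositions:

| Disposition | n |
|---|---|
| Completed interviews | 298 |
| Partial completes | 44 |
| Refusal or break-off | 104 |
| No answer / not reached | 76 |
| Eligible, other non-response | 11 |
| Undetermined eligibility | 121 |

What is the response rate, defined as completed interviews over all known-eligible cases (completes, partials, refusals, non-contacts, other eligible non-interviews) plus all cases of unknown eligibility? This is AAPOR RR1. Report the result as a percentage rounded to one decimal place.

45.6%

Numerator = 298
Denominator = 298 + 44 + 104 + 76 + 11 + 121 = 654
RR1 = 298 / 654 = 0.4557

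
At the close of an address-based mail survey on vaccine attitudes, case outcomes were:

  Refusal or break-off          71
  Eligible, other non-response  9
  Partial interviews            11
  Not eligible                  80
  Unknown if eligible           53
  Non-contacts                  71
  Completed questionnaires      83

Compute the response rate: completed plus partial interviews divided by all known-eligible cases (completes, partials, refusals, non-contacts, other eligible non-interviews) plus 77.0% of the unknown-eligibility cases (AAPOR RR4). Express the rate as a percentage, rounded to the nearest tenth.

Num = 83 + 11 = 94
Eligible (known) = 83 + 11 + 71 + 71 + 9 = 245
e × U = 0.7700 × 53 = 40.81
Base = 245 + 40.81 = 285.81
RR4 = 94 / 285.81 = 0.3289

32.9%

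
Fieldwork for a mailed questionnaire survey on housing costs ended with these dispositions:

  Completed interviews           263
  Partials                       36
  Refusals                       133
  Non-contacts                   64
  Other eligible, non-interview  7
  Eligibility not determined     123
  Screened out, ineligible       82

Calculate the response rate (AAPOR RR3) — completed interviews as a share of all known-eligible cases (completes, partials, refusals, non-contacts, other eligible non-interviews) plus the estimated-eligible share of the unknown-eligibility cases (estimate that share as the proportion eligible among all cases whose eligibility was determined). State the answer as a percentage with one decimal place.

43.2%

Top: 263
Determined eligible: 263 + 36 + 133 + 64 + 7 = 503
e = 503 / (503 + 82) = 503 / 585 = 0.8598
e × U: 0.8598 × 123 = 105.76
Base: 503 + 105.76 = 608.76
RR3 = 263 / 608.76 = 0.4320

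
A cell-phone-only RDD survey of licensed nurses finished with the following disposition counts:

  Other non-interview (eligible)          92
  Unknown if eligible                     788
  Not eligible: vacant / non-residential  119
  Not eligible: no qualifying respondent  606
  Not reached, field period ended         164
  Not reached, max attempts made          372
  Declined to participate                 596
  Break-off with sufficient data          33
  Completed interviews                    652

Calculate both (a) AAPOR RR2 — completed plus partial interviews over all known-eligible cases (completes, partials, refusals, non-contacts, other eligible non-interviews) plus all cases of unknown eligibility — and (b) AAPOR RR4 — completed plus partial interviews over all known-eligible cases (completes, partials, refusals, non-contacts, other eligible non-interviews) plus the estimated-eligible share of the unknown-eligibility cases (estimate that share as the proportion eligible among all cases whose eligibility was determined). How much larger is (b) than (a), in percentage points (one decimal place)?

2.2

No answer / not reached = 164 + 372 = 536
Ineligible = 606 + 119 = 725
Top: 652 + 33 = 685
Denom: 652 + 33 + 596 + 536 + 92 + 788 = 2697
RR2 = 685 / 2697 = 0.2540
Known eligible: 652 + 33 + 596 + 536 + 92 = 1909
e = 1909 / (1909 + 725) = 1909 / 2634 = 0.7248
e × U: 0.7248 × 788 = 571.14
Denom: 1909 + 571.14 = 2480.14
RR4 = 685 / 2480.14 = 0.2762
Difference = 27.62 − 25.40 = 2.22 percentage points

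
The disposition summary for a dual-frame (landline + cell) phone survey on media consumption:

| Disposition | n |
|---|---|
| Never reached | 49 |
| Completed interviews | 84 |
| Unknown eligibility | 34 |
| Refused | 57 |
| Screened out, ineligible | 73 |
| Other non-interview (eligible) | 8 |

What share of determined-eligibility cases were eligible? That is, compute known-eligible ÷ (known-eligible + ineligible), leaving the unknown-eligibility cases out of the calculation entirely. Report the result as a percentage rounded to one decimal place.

73.1%

Determined eligible: 84 + 57 + 49 + 8 = 198
e = 198 / (198 + 73) = 198 / 271 = 0.7306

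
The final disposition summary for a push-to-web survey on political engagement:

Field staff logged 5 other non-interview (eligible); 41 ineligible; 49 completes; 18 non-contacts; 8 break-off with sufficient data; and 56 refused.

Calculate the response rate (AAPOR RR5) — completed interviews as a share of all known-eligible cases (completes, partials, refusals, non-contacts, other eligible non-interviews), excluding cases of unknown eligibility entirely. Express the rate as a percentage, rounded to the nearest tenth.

36.0%

Num: 49
Denominator: 49 + 8 + 56 + 18 + 5 = 136
RR5 = 49 / 136 = 0.3603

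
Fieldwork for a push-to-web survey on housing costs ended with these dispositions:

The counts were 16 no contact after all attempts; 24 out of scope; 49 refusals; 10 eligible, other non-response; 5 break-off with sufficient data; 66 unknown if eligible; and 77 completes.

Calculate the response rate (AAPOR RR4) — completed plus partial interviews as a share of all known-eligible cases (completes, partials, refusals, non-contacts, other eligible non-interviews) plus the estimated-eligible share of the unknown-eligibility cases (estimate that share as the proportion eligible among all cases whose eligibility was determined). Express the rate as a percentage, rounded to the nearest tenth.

Top → 77 + 5 = 82
Known eligible → 77 + 5 + 49 + 16 + 10 = 157
e = 157 / (157 + 24) = 157 / 181 = 0.8674
e × U → 0.8674 × 66 = 57.25
Base → 157 + 57.25 = 214.25
RR4 = 82 / 214.25 = 0.3827

38.3%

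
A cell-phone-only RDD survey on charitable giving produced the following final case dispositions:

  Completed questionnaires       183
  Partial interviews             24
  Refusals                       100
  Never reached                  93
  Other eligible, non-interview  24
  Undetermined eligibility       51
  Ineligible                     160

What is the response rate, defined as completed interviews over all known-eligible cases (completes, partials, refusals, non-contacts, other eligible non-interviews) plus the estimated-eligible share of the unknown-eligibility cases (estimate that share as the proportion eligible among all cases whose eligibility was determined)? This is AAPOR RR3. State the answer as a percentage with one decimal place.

39.7%

Num = 183
Determined eligible = 183 + 24 + 100 + 93 + 24 = 424
e = 424 / (424 + 160) = 424 / 584 = 0.7260
Eligible share of unknowns = 0.7260 × 51 = 37.03
Base = 424 + 37.03 = 461.03
RR3 = 183 / 461.03 = 0.3969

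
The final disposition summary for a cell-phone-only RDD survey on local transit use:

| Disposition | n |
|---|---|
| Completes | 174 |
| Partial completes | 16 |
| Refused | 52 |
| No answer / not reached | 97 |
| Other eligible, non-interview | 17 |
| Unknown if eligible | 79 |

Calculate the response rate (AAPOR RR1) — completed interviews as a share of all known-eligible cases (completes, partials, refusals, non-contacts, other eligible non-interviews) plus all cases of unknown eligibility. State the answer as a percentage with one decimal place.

40.0%

Numerator → 174
Denom → 174 + 16 + 52 + 97 + 17 + 79 = 435
RR1 = 174 / 435 = 0.4000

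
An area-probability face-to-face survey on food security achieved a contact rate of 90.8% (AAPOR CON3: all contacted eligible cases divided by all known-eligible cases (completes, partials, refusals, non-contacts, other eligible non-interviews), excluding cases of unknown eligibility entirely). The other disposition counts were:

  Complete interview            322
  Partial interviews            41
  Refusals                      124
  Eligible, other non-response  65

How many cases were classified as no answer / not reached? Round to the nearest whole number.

56

Num: 322 + 41 + 124 + 65 = 552
CON3 = 552 / D = 0.908
D = 552 / 0.908 = 607.9
Rest of base = 552
no answer / not reached = 607.9 − 552 ≈ 56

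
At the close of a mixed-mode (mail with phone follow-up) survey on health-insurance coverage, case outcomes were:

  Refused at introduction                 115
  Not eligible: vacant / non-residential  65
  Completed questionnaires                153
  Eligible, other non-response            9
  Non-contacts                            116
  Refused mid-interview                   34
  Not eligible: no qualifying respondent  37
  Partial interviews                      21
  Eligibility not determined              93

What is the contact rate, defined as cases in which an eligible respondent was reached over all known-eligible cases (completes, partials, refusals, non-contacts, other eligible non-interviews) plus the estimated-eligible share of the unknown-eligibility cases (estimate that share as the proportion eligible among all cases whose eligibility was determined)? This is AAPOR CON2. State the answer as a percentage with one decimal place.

63.4%

Refusals = 115 + 34 = 149
Out of scope = 37 + 65 = 102
Numerator: 153 + 21 + 149 + 9 = 332
Eligible (known): 153 + 21 + 149 + 116 + 9 = 448
e = 448 / (448 + 102) = 448 / 550 = 0.8145
Estimated eligible among unknowns: 0.8145 × 93 = 75.75
Denom: 448 + 75.75 = 523.75
CON2 = 332 / 523.75 = 0.6339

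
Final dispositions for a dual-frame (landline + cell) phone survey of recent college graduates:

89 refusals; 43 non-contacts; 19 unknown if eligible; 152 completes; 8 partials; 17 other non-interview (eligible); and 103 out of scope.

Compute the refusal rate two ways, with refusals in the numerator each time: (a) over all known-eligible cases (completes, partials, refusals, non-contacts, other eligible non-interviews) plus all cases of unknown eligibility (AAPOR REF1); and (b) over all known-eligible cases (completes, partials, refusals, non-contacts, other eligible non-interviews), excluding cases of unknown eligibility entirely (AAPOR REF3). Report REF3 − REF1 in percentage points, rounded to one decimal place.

1.7

Num = 89
Denom = 152 + 8 + 89 + 43 + 17 + 19 = 328
REF1 = 89 / 328 = 0.2713
Denom = 152 + 8 + 89 + 43 + 17 = 309
REF3 = 89 / 309 = 0.2880
Difference = 28.80 − 27.13 = 1.67 percentage points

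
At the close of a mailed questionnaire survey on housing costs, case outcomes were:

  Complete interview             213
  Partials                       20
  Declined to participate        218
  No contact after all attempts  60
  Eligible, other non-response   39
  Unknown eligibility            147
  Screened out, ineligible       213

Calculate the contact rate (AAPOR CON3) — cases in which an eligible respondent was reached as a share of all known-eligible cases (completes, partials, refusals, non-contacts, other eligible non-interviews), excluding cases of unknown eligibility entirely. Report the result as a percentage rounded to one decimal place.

Numerator = 213 + 20 + 218 + 39 = 490
Denom = 213 + 20 + 218 + 60 + 39 = 550
CON3 = 490 / 550 = 0.8909

89.1%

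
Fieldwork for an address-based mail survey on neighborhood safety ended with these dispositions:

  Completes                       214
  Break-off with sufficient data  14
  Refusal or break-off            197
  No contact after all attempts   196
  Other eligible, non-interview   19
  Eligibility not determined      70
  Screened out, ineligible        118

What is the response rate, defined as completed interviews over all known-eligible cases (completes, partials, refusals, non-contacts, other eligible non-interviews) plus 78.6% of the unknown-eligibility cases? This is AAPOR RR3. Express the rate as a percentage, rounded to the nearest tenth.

30.8%

Num = 214
Determined eligible = 214 + 14 + 197 + 196 + 19 = 640
Eligible share of unknowns = 0.7860 × 70 = 55.02
Denom = 640 + 55.02 = 695.02
RR3 = 214 / 695.02 = 0.3079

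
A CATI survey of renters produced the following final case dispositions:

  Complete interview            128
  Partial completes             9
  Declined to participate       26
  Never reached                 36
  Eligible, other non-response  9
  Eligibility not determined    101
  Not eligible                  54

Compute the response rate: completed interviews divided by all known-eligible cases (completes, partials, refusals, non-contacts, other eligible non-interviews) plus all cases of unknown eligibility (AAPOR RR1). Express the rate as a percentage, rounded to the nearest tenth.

Num → 128
Denom → 128 + 9 + 26 + 36 + 9 + 101 = 309
RR1 = 128 / 309 = 0.4142

41.4%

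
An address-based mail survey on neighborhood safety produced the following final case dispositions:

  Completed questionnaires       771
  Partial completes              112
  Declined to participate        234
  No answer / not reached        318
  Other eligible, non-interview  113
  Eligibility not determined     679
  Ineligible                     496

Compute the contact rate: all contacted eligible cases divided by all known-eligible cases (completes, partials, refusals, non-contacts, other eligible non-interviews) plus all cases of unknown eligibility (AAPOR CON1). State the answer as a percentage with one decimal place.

Numerator = 771 + 112 + 234 + 113 = 1230
Base = 771 + 112 + 234 + 318 + 113 + 679 = 2227
CON1 = 1230 / 2227 = 0.5523

55.2%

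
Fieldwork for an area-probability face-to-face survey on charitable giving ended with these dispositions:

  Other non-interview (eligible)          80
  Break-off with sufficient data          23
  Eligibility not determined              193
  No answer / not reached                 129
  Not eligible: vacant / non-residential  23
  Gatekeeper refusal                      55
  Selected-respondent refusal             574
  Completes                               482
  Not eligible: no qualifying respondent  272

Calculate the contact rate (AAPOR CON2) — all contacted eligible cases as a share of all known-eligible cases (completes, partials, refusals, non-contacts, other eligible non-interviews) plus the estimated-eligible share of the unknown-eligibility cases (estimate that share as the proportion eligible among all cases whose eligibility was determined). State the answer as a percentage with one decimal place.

Refusals = 55 + 574 = 629
Ineligible = 272 + 23 = 295
Top: 482 + 23 + 629 + 80 = 1214
Known eligible: 482 + 23 + 629 + 129 + 80 = 1343
e = 1343 / (1343 + 295) = 1343 / 1638 = 0.8199
Eligible share of unknowns: 0.8199 × 193 = 158.24
Denominator: 1343 + 158.24 = 1501.24
CON2 = 1214 / 1501.24 = 0.8087

80.9%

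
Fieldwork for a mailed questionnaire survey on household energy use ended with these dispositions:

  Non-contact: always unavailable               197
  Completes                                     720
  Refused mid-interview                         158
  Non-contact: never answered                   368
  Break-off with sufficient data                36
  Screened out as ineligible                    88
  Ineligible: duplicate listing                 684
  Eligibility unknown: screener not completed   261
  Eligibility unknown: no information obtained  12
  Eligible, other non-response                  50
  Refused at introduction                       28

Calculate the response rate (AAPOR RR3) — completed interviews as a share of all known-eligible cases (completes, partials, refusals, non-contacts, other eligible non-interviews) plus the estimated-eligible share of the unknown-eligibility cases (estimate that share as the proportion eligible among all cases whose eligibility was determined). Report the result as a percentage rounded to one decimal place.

41.4%

Refusals = 28 + 158 = 186
No answer / not reached = 368 + 197 = 565
Undetermined eligibility = 261 + 12 = 273
Out of scope = 88 + 684 = 772
Numerator → 720
Determined eligible → 720 + 36 + 186 + 565 + 50 = 1557
e = 1557 / (1557 + 772) = 1557 / 2329 = 0.6685
Eligible share of unknowns → 0.6685 × 273 = 182.50
Base → 1557 + 182.50 = 1739.50
RR3 = 720 / 1739.50 = 0.4139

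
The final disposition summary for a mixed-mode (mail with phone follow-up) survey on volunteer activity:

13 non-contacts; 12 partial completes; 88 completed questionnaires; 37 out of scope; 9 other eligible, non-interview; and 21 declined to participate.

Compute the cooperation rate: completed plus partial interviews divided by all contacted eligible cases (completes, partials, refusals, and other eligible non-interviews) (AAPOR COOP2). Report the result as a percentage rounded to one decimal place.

76.9%

Numerator = 88 + 12 = 100
Base = 88 + 12 + 21 + 9 = 130
COOP2 = 100 / 130 = 0.7692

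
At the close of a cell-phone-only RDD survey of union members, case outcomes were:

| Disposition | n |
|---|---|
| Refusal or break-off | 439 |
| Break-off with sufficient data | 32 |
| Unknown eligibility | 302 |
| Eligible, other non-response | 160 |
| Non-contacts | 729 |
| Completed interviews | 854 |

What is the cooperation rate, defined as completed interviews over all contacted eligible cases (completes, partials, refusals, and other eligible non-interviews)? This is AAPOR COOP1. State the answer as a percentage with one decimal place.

57.5%

Num → 854
Denom → 854 + 32 + 439 + 160 = 1485
COOP1 = 854 / 1485 = 0.5751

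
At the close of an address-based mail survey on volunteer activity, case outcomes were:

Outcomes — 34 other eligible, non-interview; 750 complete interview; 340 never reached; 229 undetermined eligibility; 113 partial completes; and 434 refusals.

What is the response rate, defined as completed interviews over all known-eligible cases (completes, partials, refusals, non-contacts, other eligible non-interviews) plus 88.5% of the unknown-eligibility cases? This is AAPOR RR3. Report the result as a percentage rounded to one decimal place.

Num = 750
Known eligible = 750 + 113 + 434 + 340 + 34 = 1671
Eligible share of unknowns = 0.8850 × 229 = 202.66
Denominator = 1671 + 202.66 = 1873.66
RR3 = 750 / 1873.66 = 0.4003

40.0%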